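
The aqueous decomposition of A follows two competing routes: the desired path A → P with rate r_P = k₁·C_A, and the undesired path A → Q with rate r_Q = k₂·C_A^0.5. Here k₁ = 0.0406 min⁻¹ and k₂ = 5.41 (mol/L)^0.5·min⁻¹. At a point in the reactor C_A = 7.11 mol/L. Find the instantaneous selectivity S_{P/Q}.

0.0200

S_{P/Q} = r_P/r_Q = (k₁·C_A)/(k₂·C_A^0.5) = (k₁/k₂)·C_A^0.5.
= (0.0406×7.110) / (5.41×7.110^0.5) = 0.2887/14.43 = 0.0200.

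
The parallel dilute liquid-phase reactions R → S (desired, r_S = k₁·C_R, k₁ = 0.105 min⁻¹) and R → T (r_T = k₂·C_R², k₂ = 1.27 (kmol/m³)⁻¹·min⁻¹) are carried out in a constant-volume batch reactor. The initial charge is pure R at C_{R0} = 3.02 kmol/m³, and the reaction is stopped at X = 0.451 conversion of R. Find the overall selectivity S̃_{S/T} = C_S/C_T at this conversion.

C_R = C_{R0}(1−X) = 1.658 kmol/m³.
Along a PFR/batch, dC_S/dC_R = −r_S/(r_S+r_T) = −k₁/(k₁+k₂·C_R).
Integrating from C_{R0} to C_R: C_S = (0.105/1.27)·ln[(0.105+1.27·3.02)/(0.105+1.27·1.66)] = 0.08268·ln(3.940/2.211) = 0.04779 kmol/m³.
C_T = (C_{R0}−C_R)−C_S = 1.314 kmol/m³; S̃_{S/T} = 0.04779/1.314 = 0.0364.

0.0364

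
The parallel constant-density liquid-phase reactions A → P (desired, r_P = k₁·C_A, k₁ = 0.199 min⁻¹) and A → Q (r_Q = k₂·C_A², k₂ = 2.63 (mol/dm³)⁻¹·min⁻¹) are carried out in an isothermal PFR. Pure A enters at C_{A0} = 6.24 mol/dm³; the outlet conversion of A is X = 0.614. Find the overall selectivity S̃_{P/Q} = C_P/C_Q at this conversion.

C_A = C_{A0}(1−X) = 2.409 mol/dm³.
Along a PFR/batch, dC_P/dC_A = −r_P/(r_P+r_Q) = −k₁/(k₁+k₂·C_A).
Integrating from C_{A0} to C_A: C_P = (0.199/2.63)·ln[(0.199+2.63·6.24)/(0.199+2.63·2.41)] = 0.07567·ln(16.61/6.534) = 0.07060 mol/dm³.
C_Q = (C_{A0}−C_A)−C_P = 3.761 mol/dm³; S̃_{P/Q} = 0.07060/3.761 = 0.0188.

0.0188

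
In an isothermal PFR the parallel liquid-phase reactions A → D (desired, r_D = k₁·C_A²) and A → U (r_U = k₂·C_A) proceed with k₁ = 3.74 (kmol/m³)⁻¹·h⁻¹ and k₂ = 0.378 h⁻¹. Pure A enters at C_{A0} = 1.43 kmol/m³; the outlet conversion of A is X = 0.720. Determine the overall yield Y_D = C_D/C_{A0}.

0.641

C_A = C_{A0}(1−X) = 0.4004 kmol/m³.
Along a PFR/batch, dC_U/dC_A = −r_U/(r_D+r_U) = −k₂/(k₂+k₁·C_A).
Integrating from C_{A0} to C_A: C_U = (0.378/3.74)·ln[(0.378+3.74·1.43)/(0.378+3.74·0.400)] = 0.1011·ln(5.726/1.875) = 0.1128 kmol/m³.
Then C_D = (C_{A0}−C_A) − C_U = 1.030 − 0.1128 = 0.9168 kmol/m³.
Y_D = C_D/C_{A0} = 0.9168/1.43 = 0.641.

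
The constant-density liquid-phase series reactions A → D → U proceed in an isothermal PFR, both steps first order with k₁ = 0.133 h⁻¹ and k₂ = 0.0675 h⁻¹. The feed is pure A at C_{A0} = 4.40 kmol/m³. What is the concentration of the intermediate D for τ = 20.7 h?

1.64 kmol/m³

For first-order series with pure A initially, C_D(τ) = k₁C_{A0}/(k₂−k₁)·(e^(−k₁τ) − e^(−k₂τ)).
e^(−k₁τ) = e^(−0.133×20.7) = e^(−2.753) = 0.06373; e^(−k₂τ) = e^(−1.397) = 0.2473.
C_D = 0.133×4.40/(0.0675−0.133) × (0.06373−0.2473) = (-8.934)×(-0.1835) = 1.640 kmol/m³.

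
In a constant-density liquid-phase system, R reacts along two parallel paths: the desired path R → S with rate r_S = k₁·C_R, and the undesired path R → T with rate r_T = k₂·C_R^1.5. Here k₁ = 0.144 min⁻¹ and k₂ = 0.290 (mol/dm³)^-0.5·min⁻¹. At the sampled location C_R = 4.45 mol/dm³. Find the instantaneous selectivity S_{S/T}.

S_{S/T} = r_S/r_T = (k₁·C_R)/(k₂·C_R^1.5) = (k₁/k₂)·C_R^-0.5.
= (0.144×4.450) / (0.290×4.450^1.5) = 0.6408/2.722 = 0.235.

0.235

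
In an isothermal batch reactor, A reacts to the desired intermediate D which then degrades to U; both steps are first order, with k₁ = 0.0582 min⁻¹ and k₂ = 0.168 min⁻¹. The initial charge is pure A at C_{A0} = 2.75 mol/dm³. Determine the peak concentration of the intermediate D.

Evaluating C_D at t_opt = ln(k₂/k₁)/(k₂−k₁) gives C_{D,max}/C_{A0} = (k₁/k₂)^[k₂/(k₂−k₁)].
= (0.0582/0.168)^(0.168/(0.168−0.0582)) = (0.3464)^(1.530) = 0.1975.
C_{D,max} = 0.1975×2.75 = 0.543 mol/dm³.

0.543 mol/dm³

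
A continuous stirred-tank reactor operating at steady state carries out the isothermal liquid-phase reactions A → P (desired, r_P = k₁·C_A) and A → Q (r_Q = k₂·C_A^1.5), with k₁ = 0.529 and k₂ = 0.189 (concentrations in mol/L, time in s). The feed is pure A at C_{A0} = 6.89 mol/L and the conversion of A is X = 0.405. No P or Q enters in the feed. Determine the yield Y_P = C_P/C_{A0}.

0.235

Exit C_A = C_{A0}(1−X) = 6.89×0.595 = 4.100 mol/L.
A CSTR operates uniformly at the exit composition, giving r_P = 2.169 and r_Q = 1.569 (each k·C_A^n at C_A = 4.100).
Fraction of consumed A going to P: r_P/(r_P+r_Q) = 0.5803.
C_P = 0.5803·C_{A0}·X = 0.5803×6.89×0.405 = 1.62 mol/L; Y_P = C_P/C_{A0} = 0.235.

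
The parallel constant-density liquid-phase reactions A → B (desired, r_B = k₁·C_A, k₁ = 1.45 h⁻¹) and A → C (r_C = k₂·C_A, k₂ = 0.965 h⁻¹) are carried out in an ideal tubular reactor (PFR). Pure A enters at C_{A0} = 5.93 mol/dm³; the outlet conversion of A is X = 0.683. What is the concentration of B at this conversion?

2.43 mol/dm³

C_A = C_{A0}(1−X) = 1.880 mol/dm³.
Both paths are first order in A, so the instantaneous fraction to B is constant: dC_B/d(−C_A) = k₁/(k₁+k₂) = 0.6004.
C_B = 0.6004·(C_{A0}−C_A) = 0.6004×4.050 = 2.43 mol/dm³.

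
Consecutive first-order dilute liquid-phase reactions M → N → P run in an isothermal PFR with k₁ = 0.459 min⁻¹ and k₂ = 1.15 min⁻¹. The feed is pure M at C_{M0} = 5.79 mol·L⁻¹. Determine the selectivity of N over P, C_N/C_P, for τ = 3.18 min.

0.218

The intermediate concentration in a first-order A→B→C sequence is C_N = k₁C_{M0}(e^(−k₁τ) − e^(−k₂τ))/(k₂−k₁).
e^(−k₁τ) = e^(−0.459×3.18) = e^(−1.460) = 0.2323; e^(−k₂τ) = e^(−3.657) = 0.02581.
C_N = 0.459×5.79/(1.15−0.459) × (0.2323−0.02581) = 3.846×0.2065 = 0.7943 mol·L⁻¹.
C_M = C_{M0}e^(−k₁τ) = 1.345 mol·L⁻¹, so C_P = C_{M0}−C_M−C_N = 3.651 mol·L⁻¹; C_N/C_P = 0.218.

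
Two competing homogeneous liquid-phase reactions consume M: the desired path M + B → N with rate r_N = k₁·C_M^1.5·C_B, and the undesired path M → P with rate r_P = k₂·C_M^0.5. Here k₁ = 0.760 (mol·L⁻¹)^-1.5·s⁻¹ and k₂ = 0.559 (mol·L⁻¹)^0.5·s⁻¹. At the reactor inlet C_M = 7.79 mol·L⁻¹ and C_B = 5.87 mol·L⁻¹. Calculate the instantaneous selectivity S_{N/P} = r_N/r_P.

S_{N/P} = r_N/r_P = (k₁·C_M^1.5·C_B)/(k₂·C_M^0.5) = (k₁/k₂)·C_M·C_B.
= (0.760×7.790^1.5×5.870) / (0.559×7.790^0.5) = 97.00/1.560 = 62.2.

62.2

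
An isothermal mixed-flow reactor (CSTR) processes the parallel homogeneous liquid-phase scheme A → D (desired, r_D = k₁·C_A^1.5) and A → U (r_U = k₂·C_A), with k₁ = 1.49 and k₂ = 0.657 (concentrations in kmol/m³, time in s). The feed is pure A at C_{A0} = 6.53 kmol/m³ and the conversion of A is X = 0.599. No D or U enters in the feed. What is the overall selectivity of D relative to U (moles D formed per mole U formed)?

3.67

Exit C_A = C_{A0}(1−X) = 6.53×0.401 = 2.619 kmol/m³.
A CSTR operates uniformly at the exit composition, giving r_D = 6.314 and r_U = 1.720 (each k·C_A^n at C_A = 2.619).
Overall selectivity = C_D/C_U = r_Dτ/(r_Uτ) = r_D/r_U = 3.67.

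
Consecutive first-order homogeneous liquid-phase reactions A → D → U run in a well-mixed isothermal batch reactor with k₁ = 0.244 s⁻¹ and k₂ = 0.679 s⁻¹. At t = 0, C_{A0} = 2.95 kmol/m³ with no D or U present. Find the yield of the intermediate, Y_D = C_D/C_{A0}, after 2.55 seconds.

0.202

For first-order series with pure A initially, C_D(t) = k₁C_{A0}/(k₂−k₁)·(e^(−k₁t) − e^(−k₂t)).
e^(−k₁t) = e^(−0.244×2.55) = e^(−0.6222) = 0.5368; e^(−k₂t) = e^(−1.731) = 0.1770.
C_D = 0.244×2.95/(0.679−0.244) × (0.5368−0.1770) = 1.655×0.3597 = 0.5953 kmol/m³.
Y_D = C_D/C_{A0} = 0.5953/2.95 = 0.202.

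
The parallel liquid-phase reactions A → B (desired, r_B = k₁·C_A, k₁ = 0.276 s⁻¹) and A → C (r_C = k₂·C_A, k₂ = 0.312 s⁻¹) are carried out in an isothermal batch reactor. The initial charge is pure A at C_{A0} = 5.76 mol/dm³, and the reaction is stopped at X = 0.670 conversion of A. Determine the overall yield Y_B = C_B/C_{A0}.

0.314

C_A = C_{A0}(1−X) = 1.901 mol/dm³.
Both paths are first order in A, so the instantaneous fraction to B is constant: dC_B/d(−C_A) = k₁/(k₁+k₂) = 0.4694.
C_B = 0.4694·(C_{A0}−C_A) = 0.4694×3.859 = 1.81 mol/dm³.
Y_B = C_B/C_{A0} = 1.811/5.76 = 0.314.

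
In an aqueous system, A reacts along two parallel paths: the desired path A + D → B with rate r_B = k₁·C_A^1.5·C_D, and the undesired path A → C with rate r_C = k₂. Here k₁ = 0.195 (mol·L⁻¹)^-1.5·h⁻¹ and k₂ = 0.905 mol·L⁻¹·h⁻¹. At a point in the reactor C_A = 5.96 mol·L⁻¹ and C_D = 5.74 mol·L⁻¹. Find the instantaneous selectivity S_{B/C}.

18.0

S_{B/C} = r_B/r_C = (k₁·C_A^1.5·C_D)/(k₂) = (k₁/k₂)·C_A^1.5·C_D.
= (0.195×5.960^1.5×5.740) / (0.905) = 16.29/0.9050 = 18.0.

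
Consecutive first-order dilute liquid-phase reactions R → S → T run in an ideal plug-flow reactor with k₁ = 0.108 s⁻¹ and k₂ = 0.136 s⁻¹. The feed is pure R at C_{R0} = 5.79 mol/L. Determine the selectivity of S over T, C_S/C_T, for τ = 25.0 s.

Solving the coupled first-order balances gives C_S(τ) = [k₁/(k₂−k₁)]·C_{R0}·(e^(−k₁τ) − e^(−k₂τ)).
e^(−k₁τ) = e^(−0.108×25.0) = e^(−2.700) = 0.06721; e^(−k₂τ) = e^(−3.400) = 0.03337.
C_S = 0.108×5.79/(0.136−0.108) × (0.06721−0.03337) = 22.33×0.03383 = 0.7556 mol/L.
C_R = C_{R0}e^(−k₁τ) = 0.3891 mol/L, so C_T = C_{R0}−C_R−C_S = 4.645 mol/L; C_S/C_T = 0.163.

0.163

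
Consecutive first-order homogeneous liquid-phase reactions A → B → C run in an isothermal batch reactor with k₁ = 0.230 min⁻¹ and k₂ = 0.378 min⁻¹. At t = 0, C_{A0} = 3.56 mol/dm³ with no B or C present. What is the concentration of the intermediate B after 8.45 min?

Solving the coupled first-order balances gives C_B(t) = [k₁/(k₂−k₁)]·C_{A0}·(e^(−k₁t) − e^(−k₂t)).
e^(−k₁t) = e^(−0.230×8.45) = e^(−1.944) = 0.1432; e^(−k₂t) = e^(−3.194) = 0.04100.
C_B = 0.230×3.56/(0.378−0.230) × (0.1432−0.04100) = 5.532×0.1022 = 0.5654 mol/dm³.

0.565 mol/dm³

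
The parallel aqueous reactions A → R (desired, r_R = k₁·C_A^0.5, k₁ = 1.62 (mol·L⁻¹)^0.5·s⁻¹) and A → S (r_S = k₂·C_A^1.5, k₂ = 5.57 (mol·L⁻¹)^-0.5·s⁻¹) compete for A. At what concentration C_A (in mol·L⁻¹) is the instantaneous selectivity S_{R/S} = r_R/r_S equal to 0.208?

S_{R/S} = (k₁/k₂)·C_A⁻¹ ⇒ C_A = (S·k₂/k₁)^(-1).
= (0.208×5.57/1.62)^(-1) = (0.7152)^(-1) = 1.40 mol·L⁻¹.

1.40 mol·L⁻¹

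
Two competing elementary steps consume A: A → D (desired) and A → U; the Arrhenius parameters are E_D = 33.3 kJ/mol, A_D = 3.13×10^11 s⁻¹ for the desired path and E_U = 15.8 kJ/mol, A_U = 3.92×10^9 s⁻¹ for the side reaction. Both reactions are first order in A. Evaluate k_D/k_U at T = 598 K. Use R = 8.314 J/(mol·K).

With equal orders, S_{D/U} = k_D/k_U = (A_D/A_U)·exp[(E_U−E_D)/(RT)].
(E_U−E_D)/(RT) = (15.8−33.3)×10³/(8.314×598) = -17500/4972 = -3.520.
k_D/k_U = (3.13×10^11/3.92×10^9)·exp(-3.520) = 79.85 × 0.02960 = 2.36.
Since E_D > E_U, raising the temperature improves selectivity toward D.

2.36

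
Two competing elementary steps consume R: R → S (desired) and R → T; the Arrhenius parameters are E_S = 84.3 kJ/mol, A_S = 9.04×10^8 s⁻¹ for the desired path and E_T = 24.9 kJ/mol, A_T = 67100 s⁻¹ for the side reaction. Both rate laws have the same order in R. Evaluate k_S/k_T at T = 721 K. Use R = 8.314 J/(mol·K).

Since both paths have the same order in R, the concentration cancels and S_{S/T} = k_S/k_T = (A_S/A_T)·exp[(E_T−E_S)/(RT)].
(E_T−E_S)/(RT) = (24.9−84.3)×10³/(8.314×721) = -59400/5994 = -9.909.
k_S/k_T = (9.04×10^8/67100)·exp(-9.909) = 13472 × 4.971×10^-5 = 0.670.
Since E_S > E_T, raising the temperature improves selectivity toward S.

0.670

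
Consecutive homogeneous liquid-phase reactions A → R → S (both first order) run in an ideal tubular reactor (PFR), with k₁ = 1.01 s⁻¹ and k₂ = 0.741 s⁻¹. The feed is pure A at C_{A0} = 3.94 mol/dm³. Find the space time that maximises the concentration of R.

1.15 s

For first-order series the maximum of C_R occurs at τ_opt = ln(k₂/k₁)/(k₂−k₁).
= ln(0.741/1.01)/(0.741−1.01) = ln(0.7337)/-0.2690 = -0.3097/-0.2690 = 1.15 s.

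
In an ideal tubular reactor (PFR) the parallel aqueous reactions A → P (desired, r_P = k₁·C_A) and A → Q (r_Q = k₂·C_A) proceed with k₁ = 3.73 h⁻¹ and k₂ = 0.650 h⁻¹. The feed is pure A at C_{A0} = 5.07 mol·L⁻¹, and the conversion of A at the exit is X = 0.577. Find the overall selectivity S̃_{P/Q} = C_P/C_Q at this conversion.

C_A = C_{A0}(1−X) = 2.145 mol·L⁻¹.
Both paths are first order in A, so the instantaneous fraction to P is constant: dC_P/d(−C_A) = k₁/(k₁+k₂) = 0.8516.
C_P = 0.8516·(C_{A0}−C_A) = 0.8516×2.925 = 2.49 mol·L⁻¹.
C_Q = (C_{A0}−C_A)−C_P = 0.4341 mol·L⁻¹; S̃_{P/Q} = 2.491/0.4341 = 5.74.

5.74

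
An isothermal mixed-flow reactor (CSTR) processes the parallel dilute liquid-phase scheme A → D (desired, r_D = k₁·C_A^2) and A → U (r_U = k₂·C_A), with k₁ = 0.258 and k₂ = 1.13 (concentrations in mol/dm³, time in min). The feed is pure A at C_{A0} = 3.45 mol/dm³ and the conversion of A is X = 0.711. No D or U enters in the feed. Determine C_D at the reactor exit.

0.455 mol/dm³

Exit C_A = C_{A0}(1−X) = 3.45×0.289 = 0.9971 mol/dm³.
In a CSTR the entire volume is at exit conditions, so r_D = 0.258×0.9971^2 = 0.2565 and r_U = 1.13×0.9971 = 1.127.
Fraction of consumed A going to D: r_D/(r_D+r_U) = 0.1854.
C_D = 0.1854·C_{A0}·X = 0.1854×3.45×0.711 = 0.455 mol/dm³.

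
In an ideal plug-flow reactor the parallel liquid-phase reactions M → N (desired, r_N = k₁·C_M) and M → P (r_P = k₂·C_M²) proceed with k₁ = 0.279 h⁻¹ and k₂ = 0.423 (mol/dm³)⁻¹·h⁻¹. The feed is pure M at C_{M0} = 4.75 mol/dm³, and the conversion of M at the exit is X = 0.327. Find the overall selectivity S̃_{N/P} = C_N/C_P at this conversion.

C_M = C_{M0}(1−X) = 3.197 mol/dm³.
Along a PFR/batch, dC_N/dC_M = −r_N/(r_N+r_P) = −k₁/(k₁+k₂·C_M).
Integrating from C_{M0} to C_M: C_N = (0.279/0.423)·ln[(0.279+0.423·4.75)/(0.279+0.423·3.20)] = 0.6596·ln(2.288/1.631) = 0.2232 mol/dm³.
C_P = (C_{M0}−C_M)−C_N = 1.330 mol/dm³; S̃_{N/P} = 0.2232/1.330 = 0.168.

0.168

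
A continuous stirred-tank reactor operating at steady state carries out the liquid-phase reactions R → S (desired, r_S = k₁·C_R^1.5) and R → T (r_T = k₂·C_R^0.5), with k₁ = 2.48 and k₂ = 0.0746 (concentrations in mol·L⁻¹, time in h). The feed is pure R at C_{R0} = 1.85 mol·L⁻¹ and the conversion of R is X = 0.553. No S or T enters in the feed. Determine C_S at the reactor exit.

Exit C_R = C_{R0}(1−X) = 1.85×0.447 = 0.8269 mol·L⁻¹.
Rates in a CSTR are evaluated at the outlet concentration: r_S = 2.48×0.8269^1.5 = 1.865, r_T = 0.0746×0.8269^0.5 = 0.06784.
Fraction of consumed R going to S: r_S/(r_S+r_T) = 0.9649.
C_S = 0.9649·C_{R0}·X = 0.9649×1.85×0.553 = 0.987 mol·L⁻¹.

0.987 mol·L⁻¹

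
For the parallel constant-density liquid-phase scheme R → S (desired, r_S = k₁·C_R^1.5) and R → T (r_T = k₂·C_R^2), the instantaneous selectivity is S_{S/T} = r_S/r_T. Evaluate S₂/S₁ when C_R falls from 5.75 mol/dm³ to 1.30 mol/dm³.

2.10

S_{S/T} = (k₁/k₂)·C_R^-0.5, so S₂/S₁ = (C_{R,2}/C_{R,1})^-0.5.
= (1.30/5.75)^(-0.5) = (0.2261)^(-0.5) = 2.10.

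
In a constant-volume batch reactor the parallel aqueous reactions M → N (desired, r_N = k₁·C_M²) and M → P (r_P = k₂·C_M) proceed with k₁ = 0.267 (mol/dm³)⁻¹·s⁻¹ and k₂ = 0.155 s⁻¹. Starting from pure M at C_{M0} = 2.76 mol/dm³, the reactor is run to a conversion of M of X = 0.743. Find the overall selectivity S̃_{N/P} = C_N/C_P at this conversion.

C_M = C_{M0}(1−X) = 0.7093 mol/dm³.
Along a PFR/batch, dC_P/dC_M = −r_P/(r_N+r_P) = −k₂/(k₂+k₁·C_M).
Integrating from C_{M0} to C_M: C_P = (0.155/0.267)·ln[(0.155+0.267·2.76)/(0.155+0.267·0.709)] = 0.5805·ln(0.8919/0.3444) = 0.5524 mol/dm³.
Then C_N = (C_{M0}−C_M) − C_P = 2.051 − 0.5524 = 1.498 mol/dm³.
S̃_{N/P} = C_N/C_P = 1.498/0.5524 = 2.71.

2.71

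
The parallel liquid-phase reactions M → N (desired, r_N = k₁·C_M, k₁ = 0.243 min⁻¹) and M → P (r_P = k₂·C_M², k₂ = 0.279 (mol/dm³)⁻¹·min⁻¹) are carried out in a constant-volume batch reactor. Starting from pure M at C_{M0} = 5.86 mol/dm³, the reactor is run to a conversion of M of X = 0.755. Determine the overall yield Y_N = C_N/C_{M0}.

C_M = C_{M0}(1−X) = 1.436 mol/dm³.
Along a PFR/batch, dC_N/dC_M = −r_N/(r_N+r_P) = −k₁/(k₁+k₂·C_M).
Integrating from C_{M0} to C_M: C_N = (0.243/0.279)·ln[(0.243+0.279·5.86)/(0.243+0.279·1.44)] = 0.8710·ln(1.878/0.6436) = 0.9327 mol/dm³.
Y_N = C_N/C_{M0} = 0.9327/5.86 = 0.159.

0.159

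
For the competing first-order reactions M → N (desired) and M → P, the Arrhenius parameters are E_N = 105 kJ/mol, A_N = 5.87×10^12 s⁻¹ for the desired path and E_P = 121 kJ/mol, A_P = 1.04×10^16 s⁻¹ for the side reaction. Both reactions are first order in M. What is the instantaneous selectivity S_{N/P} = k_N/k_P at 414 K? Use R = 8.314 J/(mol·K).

k_N/k_P = (A_N/A_P)·exp[−(E_N−E_P)/(RT)] = (A_N/A_P)·exp[(E_P−E_N)/(RT)].
(E_P−E_N)/(RT) = (121−105)×10³/(8.314×414) = 16000/3442 = 4.648.
k_N/k_P = (5.87×10^12/1.04×10^16)·exp(4.648) = 5.644×10^-4 × 104.4 = 0.0589.

0.0589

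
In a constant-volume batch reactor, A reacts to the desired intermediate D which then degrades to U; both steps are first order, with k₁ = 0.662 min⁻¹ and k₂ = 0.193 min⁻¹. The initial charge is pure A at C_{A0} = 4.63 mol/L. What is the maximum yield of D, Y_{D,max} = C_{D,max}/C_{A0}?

Evaluating C_D at t_opt = ln(k₂/k₁)/(k₂−k₁) gives C_{D,max}/C_{A0} = (k₁/k₂)^[k₂/(k₂−k₁)].
= (0.662/0.193)^(0.193/(0.193−0.662)) = (3.430)^(-0.4115) = 0.6022.

0.602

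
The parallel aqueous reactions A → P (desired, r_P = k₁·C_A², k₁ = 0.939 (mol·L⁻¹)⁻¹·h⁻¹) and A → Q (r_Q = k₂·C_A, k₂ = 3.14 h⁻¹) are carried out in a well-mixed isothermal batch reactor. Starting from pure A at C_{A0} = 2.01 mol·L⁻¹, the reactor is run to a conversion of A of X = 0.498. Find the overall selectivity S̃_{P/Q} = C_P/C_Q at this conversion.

0.446

C_A = C_{A0}(1−X) = 1.009 mol·L⁻¹.
Along a PFR/batch, dC_Q/dC_A = −r_Q/(r_P+r_Q) = −k₂/(k₂+k₁·C_A).
Integrating from C_{A0} to C_A: C_Q = (3.14/0.939)·ln[(3.14+0.939·2.01)/(3.14+0.939·1.01)] = 3.344·ln(5.027/4.087) = 0.6921 mol·L⁻¹.
Then C_P = (C_{A0}−C_A) − C_Q = 1.001 − 0.6921 = 0.3089 mol·L⁻¹.
S̃_{P/Q} = C_P/C_Q = 0.3089/0.6921 = 0.446.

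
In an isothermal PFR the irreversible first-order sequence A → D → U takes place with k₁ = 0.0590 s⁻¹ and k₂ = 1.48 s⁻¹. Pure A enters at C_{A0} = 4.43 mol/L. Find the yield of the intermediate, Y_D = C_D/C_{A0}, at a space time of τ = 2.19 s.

For first-order series with pure A initially, C_D(τ) = k₁C_{A0}/(k₂−k₁)·(e^(−k₁τ) − e^(−k₂τ)).
e^(−k₁τ) = e^(−0.0590×2.19) = e^(−0.1292) = 0.8788; e^(−k₂τ) = e^(−3.241) = 0.03912.
C_D = 0.0590×4.43/(1.48−0.0590) × (0.8788−0.03912) = 0.1839×0.8397 = 0.1544 mol/L.
Y_D = C_D/C_{A0} = 0.1544/4.43 = 0.0349.

0.0349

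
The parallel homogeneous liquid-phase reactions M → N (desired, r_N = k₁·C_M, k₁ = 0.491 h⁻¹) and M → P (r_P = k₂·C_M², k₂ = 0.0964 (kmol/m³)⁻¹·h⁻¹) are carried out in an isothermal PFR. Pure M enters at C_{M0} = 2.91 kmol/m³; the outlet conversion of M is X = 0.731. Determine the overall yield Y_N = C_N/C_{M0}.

0.541

C_M = C_{M0}(1−X) = 0.7828 kmol/m³.
Along a PFR/batch, dC_N/dC_M = −r_N/(r_N+r_P) = −k₁/(k₁+k₂·C_M).
Integrating from C_{M0} to C_M: C_N = (0.491/0.0964)·ln[(0.491+0.0964·2.91)/(0.491+0.0964·0.783)] = 5.093·ln(0.7715/0.5665) = 1.574 kmol/m³.
Y_N = C_N/C_{M0} = 1.574/2.91 = 0.541.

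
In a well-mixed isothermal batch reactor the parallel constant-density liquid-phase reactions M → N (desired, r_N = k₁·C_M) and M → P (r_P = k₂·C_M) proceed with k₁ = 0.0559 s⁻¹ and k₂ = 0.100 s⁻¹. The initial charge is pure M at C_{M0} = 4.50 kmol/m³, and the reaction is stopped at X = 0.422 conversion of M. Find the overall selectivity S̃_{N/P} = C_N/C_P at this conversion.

C_M = C_{M0}(1−X) = 2.601 kmol/m³.
Both paths are first order in M, so the instantaneous fraction to N is constant: dC_N/d(−C_M) = k₁/(k₁+k₂) = 0.3586.
C_N = 0.3586·(C_{M0}−C_M) = 0.3586×1.899 = 0.681 kmol/m³.
C_P = (C_{M0}−C_M)−C_N = 1.218 kmol/m³; S̃_{N/P} = 0.6809/1.218 = 0.559.

0.559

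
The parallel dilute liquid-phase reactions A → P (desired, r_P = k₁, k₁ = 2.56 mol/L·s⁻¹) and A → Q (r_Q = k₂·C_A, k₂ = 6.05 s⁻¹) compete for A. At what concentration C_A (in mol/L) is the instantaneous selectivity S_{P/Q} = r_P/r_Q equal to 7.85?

S_{P/Q} = (k₁/k₂)·C_A⁻¹ ⇒ C_A = (S·k₂/k₁)^(-1).
= (7.85×6.05/2.56)^(-1) = (18.55)^(-1) = 0.0539 mol/L.

0.0539 mol/L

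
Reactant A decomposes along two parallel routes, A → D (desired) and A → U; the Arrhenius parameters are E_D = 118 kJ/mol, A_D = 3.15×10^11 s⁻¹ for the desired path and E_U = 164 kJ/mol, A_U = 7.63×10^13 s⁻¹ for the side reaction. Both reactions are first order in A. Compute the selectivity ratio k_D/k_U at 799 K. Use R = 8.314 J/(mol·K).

Since both paths have the same order in A, the concentration cancels and S_{D/U} = k_D/k_U = (A_D/A_U)·exp[(E_U−E_D)/(RT)].
(E_U−E_D)/(RT) = (164−118)×10³/(8.314×799) = 46000/6643 = 6.925.
k_D/k_U = (3.15×10^11/7.63×10^13)·exp(6.925) = 0.004128 × 1017 = 4.20.

4.20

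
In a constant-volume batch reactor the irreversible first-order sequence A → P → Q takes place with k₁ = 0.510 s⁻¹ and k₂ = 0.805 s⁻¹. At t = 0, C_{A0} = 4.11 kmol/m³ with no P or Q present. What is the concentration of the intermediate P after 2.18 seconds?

1.11 kmol/m³

Solving the coupled first-order balances gives C_P(t) = [k₁/(k₂−k₁)]·C_{A0}·(e^(−k₁t) − e^(−k₂t)).
e^(−k₁t) = e^(−0.510×2.18) = e^(−1.112) = 0.3290; e^(−k₂t) = e^(−1.755) = 0.1729.
C_P = 0.510×4.11/(0.805−0.510) × (0.3290−0.1729) = 7.105×0.1560 = 1.109 kmol/m³.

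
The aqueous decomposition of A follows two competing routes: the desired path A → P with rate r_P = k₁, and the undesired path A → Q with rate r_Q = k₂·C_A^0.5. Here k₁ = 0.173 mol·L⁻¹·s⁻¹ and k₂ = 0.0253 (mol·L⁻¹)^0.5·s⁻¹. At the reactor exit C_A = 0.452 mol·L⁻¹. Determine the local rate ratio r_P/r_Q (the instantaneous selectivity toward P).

S_{P/Q} = r_P/r_Q = (k₁)/(k₂·C_A^0.5) = (k₁/k₂)·C_A^-0.5.
= (0.173) / (0.0253×0.4520^0.5) = 0.1730/0.01701 = 10.2.

10.2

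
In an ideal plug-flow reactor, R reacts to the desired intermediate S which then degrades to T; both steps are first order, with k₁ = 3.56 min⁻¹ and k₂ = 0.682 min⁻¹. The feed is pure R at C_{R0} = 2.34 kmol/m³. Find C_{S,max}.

1.58 kmol/m³

Evaluating C_S at τ_opt = ln(k₂/k₁)/(k₂−k₁) gives C_{S,max}/C_{R0} = (k₁/k₂)^[k₂/(k₂−k₁)].
= (3.56/0.682)^(0.682/(0.682−3.56)) = (5.220)^(-0.2370) = 0.6760.
C_{S,max} = 0.6760×2.34 = 1.58 kmol/m³.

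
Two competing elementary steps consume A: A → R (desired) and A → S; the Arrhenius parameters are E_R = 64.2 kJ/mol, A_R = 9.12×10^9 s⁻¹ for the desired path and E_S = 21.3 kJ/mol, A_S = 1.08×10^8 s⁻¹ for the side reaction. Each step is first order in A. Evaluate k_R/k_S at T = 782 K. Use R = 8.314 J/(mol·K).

0.115

Since both paths have the same order in A, the concentration cancels and S_{R/S} = k_R/k_S = (A_R/A_S)·exp[(E_S−E_R)/(RT)].
(E_S−E_R)/(RT) = (21.3−64.2)×10³/(8.314×782) = -42900/6502 = -6.598.
k_R/k_S = (9.12×10^9/1.08×10^8)·exp(-6.598) = 84.44 × 0.001363 = 0.115.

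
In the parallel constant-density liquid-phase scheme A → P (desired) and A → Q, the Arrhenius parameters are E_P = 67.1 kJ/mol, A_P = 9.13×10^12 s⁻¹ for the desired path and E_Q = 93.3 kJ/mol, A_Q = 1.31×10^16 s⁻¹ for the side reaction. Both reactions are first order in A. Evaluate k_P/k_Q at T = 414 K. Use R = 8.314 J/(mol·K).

1.41

With equal orders, S_{P/Q} = k_P/k_Q = (A_P/A_Q)·exp[(E_Q−E_P)/(RT)].
(E_Q−E_P)/(RT) = (93.3−67.1)×10³/(8.314×414) = 26200/3442 = 7.612.
k_P/k_Q = (9.13×10^12/1.31×10^16)·exp(7.612) = 6.969×10^-4 × 2022 = 1.41.
Since E_P < E_Q, lowering the temperature improves selectivity toward P.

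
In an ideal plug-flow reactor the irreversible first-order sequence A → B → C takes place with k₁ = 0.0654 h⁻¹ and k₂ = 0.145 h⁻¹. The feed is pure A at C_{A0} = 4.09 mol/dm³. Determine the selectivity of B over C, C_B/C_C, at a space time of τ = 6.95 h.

Solving the coupled first-order balances gives C_B(τ) = [k₁/(k₂−k₁)]·C_{A0}·(e^(−k₁τ) − e^(−k₂τ)).
e^(−k₁τ) = e^(−0.0654×6.95) = e^(−0.4545) = 0.6347; e^(−k₂τ) = e^(−1.008) = 0.3650.
C_B = 0.0654×4.09/(0.145−0.0654) × (0.6347−0.3650) = 3.360×0.2697 = 0.9063 mol/dm³.
C_A = C_{A0}e^(−k₁τ) = 2.596 mol/dm³, so C_C = C_{A0}−C_A−C_B = 0.5876 mol/dm³; C_B/C_C = 1.54.

1.54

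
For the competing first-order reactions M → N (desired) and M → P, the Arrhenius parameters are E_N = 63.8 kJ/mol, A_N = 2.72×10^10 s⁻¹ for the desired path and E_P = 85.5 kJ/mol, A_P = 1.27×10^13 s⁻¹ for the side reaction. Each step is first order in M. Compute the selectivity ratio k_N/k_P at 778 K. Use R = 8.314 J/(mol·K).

Since both paths have the same order in M, the concentration cancels and S_{N/P} = k_N/k_P = (A_N/A_P)·exp[(E_P−E_N)/(RT)].
(E_P−E_N)/(RT) = (85.5−63.8)×10³/(8.314×778) = 21700/6468 = 3.355.
k_N/k_P = (2.72×10^10/1.27×10^13)·exp(3.355) = 0.002142 × 28.64 = 0.0613.

0.0613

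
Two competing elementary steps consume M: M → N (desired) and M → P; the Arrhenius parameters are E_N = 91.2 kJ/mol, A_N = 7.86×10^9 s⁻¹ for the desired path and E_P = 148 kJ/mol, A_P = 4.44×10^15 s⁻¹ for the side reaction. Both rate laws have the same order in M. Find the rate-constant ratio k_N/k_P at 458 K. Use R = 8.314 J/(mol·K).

k_N/k_P = (A_N/A_P)·exp[−(E_N−E_P)/(RT)] = (A_N/A_P)·exp[(E_P−E_N)/(RT)].
(E_P−E_N)/(RT) = (148−91.2)×10³/(8.314×458) = 56800/3808 = 14.92.
k_N/k_P = (7.86×10^9/4.44×10^15)·exp(14.92) = 1.770×10^-6 × 3.008×10^6 = 5.32.

5.32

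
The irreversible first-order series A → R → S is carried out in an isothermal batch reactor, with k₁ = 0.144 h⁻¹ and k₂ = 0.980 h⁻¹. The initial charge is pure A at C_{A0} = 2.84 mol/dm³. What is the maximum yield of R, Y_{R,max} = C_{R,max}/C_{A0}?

Evaluating C_R at t_opt = ln(k₂/k₁)/(k₂−k₁) gives C_{R,max}/C_{A0} = (k₁/k₂)^[k₂/(k₂−k₁)].
= (0.144/0.980)^(0.980/(0.980−0.144)) = (0.1469)^(1.172) = 0.1056.

0.106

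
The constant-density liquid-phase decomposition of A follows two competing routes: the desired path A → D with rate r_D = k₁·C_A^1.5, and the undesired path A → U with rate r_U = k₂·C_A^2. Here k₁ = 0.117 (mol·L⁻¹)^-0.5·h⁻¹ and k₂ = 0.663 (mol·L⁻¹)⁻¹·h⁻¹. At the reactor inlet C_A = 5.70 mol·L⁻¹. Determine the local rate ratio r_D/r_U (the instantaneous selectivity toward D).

S_{D/U} = r_D/r_U = (k₁·C_A^1.5)/(k₂·C_A^2) = (k₁/k₂)·C_A^-0.5.
= (0.117×5.700^1.5) / (0.663×5.700^2) = 1.592/21.54 = 0.0739.

0.0739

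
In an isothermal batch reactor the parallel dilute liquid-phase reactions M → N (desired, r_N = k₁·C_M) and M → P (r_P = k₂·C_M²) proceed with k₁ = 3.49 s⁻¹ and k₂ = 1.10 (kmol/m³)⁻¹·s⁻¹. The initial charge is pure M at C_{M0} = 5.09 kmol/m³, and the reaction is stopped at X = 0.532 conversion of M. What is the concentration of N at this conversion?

1.26 kmol/m³

C_M = C_{M0}(1−X) = 2.382 kmol/m³.
Along a PFR/batch, dC_N/dC_M = −r_N/(r_N+r_P) = −k₁/(k₁+k₂·C_M).
Integrating from C_{M0} to C_M: C_N = (3.49/1.10)·ln[(3.49+1.10·5.09)/(3.49+1.10·2.38)] = 3.173·ln(9.089/6.110) = 1.260 kmol/m³.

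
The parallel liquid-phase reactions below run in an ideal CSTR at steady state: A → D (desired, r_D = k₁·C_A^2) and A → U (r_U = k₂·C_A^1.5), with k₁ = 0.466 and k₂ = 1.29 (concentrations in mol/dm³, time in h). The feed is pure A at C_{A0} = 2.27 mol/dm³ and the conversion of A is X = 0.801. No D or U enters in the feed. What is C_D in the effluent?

Exit C_A = C_{A0}(1−X) = 2.27×0.199 = 0.4517 mol/dm³.
In a CSTR the entire volume is at exit conditions, so r_D = 0.466×0.4517^2 = 0.09509 and r_U = 1.29×0.4517^1.5 = 0.3917.
Fraction of consumed A going to D: r_D/(r_D+r_U) = 0.1954.
C_D = 0.1954·C_{A0}·X = 0.1954×2.27×0.801 = 0.355 mol/dm³.

0.355 mol/dm³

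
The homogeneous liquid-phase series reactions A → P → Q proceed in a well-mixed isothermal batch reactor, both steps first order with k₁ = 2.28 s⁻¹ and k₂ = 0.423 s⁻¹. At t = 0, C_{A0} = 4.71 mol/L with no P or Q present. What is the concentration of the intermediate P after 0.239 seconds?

For first-order series with pure A initially, C_P(t) = k₁C_{A0}/(k₂−k₁)·(e^(−k₁t) − e^(−k₂t)).
e^(−k₁t) = e^(−2.28×0.239) = e^(−0.5449) = 0.5799; e^(−k₂t) = e^(−0.1011) = 0.9038.
C_P = 2.28×4.71/(0.423−2.28) × (0.5799−0.9038) = (-5.783)×(-0.3240) = 1.873 mol/L.

1.87 mol/L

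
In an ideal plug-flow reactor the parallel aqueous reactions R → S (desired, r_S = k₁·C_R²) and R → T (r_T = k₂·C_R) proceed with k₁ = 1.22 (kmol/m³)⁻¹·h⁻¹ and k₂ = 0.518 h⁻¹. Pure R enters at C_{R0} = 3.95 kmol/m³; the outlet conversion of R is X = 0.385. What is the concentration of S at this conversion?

C_R = C_{R0}(1−X) = 2.429 kmol/m³.
Along a PFR/batch, dC_T/dC_R = −r_T/(r_S+r_T) = −k₂/(k₂+k₁·C_R).
Integrating from C_{R0} to C_R: C_T = (0.518/1.22)·ln[(0.518+1.22·3.95)/(0.518+1.22·2.43)] = 0.4246·ln(5.337/3.482) = 0.1814 kmol/m³.
Then C_S = (C_{R0}−C_R) − C_T = 1.521 − 0.1814 = 1.339 kmol/m³.

1.34 kmol/m³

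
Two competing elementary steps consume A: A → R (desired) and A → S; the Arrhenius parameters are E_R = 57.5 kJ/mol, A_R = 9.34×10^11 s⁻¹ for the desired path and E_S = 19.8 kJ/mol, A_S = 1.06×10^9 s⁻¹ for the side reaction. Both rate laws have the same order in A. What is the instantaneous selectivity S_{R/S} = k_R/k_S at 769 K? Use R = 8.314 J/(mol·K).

Since both paths have the same order in A, the concentration cancels and S_{R/S} = k_R/k_S = (A_R/A_S)·exp[(E_S−E_R)/(RT)].
(E_S−E_R)/(RT) = (19.8−57.5)×10³/(8.314×769) = -37700/6393 = -5.897.
k_R/k_S = (9.34×10^11/1.06×10^9)·exp(-5.897) = 881.1 × 0.002749 = 2.42.

2.42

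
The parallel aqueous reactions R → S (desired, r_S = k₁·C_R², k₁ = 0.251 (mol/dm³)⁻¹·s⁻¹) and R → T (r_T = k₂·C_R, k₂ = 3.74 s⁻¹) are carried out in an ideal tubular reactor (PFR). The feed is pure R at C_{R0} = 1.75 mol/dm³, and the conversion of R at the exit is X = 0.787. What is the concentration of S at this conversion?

0.0908 mol/dm³

C_R = C_{R0}(1−X) = 0.3727 mol/dm³.
Along a PFR/batch, dC_T/dC_R = −r_T/(r_S+r_T) = −k₂/(k₂+k₁·C_R).
Integrating from C_{R0} to C_R: C_T = (3.74/0.251)·ln[(3.74+0.251·1.75)/(3.74+0.251·0.373)] = 14.90·ln(4.179/3.834) = 1.286 mol/dm³.
Then C_S = (C_{R0}−C_R) − C_T = 1.377 − 1.286 = 0.09078 mol/dm³.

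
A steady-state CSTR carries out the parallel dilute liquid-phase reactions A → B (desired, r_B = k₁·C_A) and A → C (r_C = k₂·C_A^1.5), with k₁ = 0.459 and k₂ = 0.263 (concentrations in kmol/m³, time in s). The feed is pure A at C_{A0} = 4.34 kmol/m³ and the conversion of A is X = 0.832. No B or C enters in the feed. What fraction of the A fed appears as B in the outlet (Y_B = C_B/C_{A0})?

0.559

Exit C_A = C_{A0}(1−X) = 4.34×0.168 = 0.7291 kmol/m³.
Rates in a CSTR are evaluated at the outlet concentration: r_B = 0.459×0.7291 = 0.3347, r_C = 0.263×0.7291^1.5 = 0.1637.
Fraction of consumed A going to B: r_B/(r_B+r_C) = 0.6715.
C_B = 0.6715·C_{A0}·X = 0.6715×4.34×0.832 = 2.42 kmol/m³; Y_B = C_B/C_{A0} = 0.559.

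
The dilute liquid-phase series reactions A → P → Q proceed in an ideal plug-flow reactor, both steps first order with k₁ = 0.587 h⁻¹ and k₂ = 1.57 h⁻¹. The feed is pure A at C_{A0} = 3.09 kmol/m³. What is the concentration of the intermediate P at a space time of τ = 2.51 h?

For first-order series with pure A initially, C_P(τ) = k₁C_{A0}/(k₂−k₁)·(e^(−k₁τ) − e^(−k₂τ)).
e^(−k₁τ) = e^(−0.587×2.51) = e^(−1.473) = 0.2292; e^(−k₂τ) = e^(−3.941) = 0.01943.
C_P = 0.587×3.09/(1.57−0.587) × (0.2292−0.01943) = 1.845×0.2097 = 0.3870 kmol/m³.

0.387 kmol/m³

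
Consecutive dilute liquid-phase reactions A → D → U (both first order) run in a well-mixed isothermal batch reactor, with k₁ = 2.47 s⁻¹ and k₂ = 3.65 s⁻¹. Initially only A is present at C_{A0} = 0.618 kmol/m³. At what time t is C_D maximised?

The intermediate peaks when r₁ = r₂, i.e. k₁e^(−k₁t) = k₂e^(−k₂t), giving t_opt = ln(k₂/k₁)/(k₂−k₁).
= ln(3.65/2.47)/(3.65−2.47) = ln(1.478)/1.180 = 0.3905/1.180 = 0.331 s.

0.331 s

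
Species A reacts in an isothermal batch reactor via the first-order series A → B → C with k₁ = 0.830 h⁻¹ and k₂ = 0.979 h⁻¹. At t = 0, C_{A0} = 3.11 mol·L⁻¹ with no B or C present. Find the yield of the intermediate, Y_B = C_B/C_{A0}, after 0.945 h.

Solving the coupled first-order balances gives C_B(t) = [k₁/(k₂−k₁)]·C_{A0}·(e^(−k₁t) − e^(−k₂t)).
e^(−k₁t) = e^(−0.830×0.945) = e^(−0.7843) = 0.4564; e^(−k₂t) = e^(−0.9252) = 0.3965.
C_B = 0.830×3.11/(0.979−0.830) × (0.4564−0.3965) = 17.32×0.05995 = 1.039 mol·L⁻¹.
Y_B = C_B/C_{A0} = 1.039/3.11 = 0.334.

0.334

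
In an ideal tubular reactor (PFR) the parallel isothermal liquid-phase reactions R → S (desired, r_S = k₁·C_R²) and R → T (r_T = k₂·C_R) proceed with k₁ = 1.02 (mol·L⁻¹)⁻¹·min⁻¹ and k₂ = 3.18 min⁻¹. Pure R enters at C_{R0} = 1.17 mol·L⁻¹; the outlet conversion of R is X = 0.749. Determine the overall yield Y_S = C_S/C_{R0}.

0.140

C_R = C_{R0}(1−X) = 0.2937 mol·L⁻¹.
Along a PFR/batch, dC_T/dC_R = −r_T/(r_S+r_T) = −k₂/(k₂+k₁·C_R).
Integrating from C_{R0} to C_R: C_T = (3.18/1.02)·ln[(3.18+1.02·1.17)/(3.18+1.02·0.294)] = 3.118·ln(4.373/3.480) = 0.7128 mol·L⁻¹.
Then C_S = (C_{R0}−C_R) − C_T = 0.8763 − 0.7128 = 0.1635 mol·L⁻¹.
Y_S = C_S/C_{R0} = 0.1635/1.17 = 0.140.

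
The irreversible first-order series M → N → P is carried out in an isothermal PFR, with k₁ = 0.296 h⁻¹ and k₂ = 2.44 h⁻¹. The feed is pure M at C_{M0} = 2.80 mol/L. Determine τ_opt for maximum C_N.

0.984 h

For first-order series the maximum of C_N occurs at τ_opt = ln(k₂/k₁)/(k₂−k₁).
= ln(2.44/0.296)/(2.44−0.296) = ln(8.243)/2.144 = 2.109/2.144 = 0.984 h.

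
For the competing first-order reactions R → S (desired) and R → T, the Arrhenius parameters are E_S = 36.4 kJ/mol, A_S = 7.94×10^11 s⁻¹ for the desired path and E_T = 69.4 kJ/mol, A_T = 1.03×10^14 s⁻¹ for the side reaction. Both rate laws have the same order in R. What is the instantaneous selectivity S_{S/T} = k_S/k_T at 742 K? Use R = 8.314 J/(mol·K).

k_S/k_T = (A_S/A_T)·exp[−(E_S−E_T)/(RT)] = (A_S/A_T)·exp[(E_T−E_S)/(RT)].
(E_T−E_S)/(RT) = (69.4−36.4)×10³/(8.314×742) = 33000/6169 = 5.349.
k_S/k_T = (7.94×10^11/1.03×10^14)·exp(5.349) = 0.007709 × 210.5 = 1.62.

1.62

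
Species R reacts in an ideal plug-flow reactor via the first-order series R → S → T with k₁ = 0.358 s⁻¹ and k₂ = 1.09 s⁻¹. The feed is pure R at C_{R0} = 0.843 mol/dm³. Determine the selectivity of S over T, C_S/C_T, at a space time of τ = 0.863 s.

1.72

The intermediate concentration in a first-order A→B→C sequence is C_S = k₁C_{R0}(e^(−k₁τ) − e^(−k₂τ))/(k₂−k₁).
e^(−k₁τ) = e^(−0.358×0.863) = e^(−0.3090) = 0.7342; e^(−k₂τ) = e^(−0.9407) = 0.3904.
C_S = 0.358×0.843/(1.09−0.358) × (0.7342−0.3904) = 0.4123×0.3438 = 0.1418 mol/dm³.
C_R = C_{R0}e^(−k₁τ) = 0.6189 mol/dm³, so C_T = C_{R0}−C_R−C_S = 0.08229 mol/dm³; C_S/C_T = 1.72.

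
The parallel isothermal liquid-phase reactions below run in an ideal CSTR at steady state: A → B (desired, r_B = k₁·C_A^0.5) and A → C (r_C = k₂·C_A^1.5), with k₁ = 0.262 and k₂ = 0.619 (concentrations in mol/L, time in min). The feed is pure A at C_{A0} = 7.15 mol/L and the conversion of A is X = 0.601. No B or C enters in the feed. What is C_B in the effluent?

Exit C_A = C_{A0}(1−X) = 7.15×0.399 = 2.853 mol/L.
In a CSTR the entire volume is at exit conditions, so r_B = 0.262×2.853^0.5 = 0.4425 and r_C = 0.619×2.853^1.5 = 2.983.
Fraction of consumed A going to B: r_B/(r_B+r_C) = 0.1292.
C_B = 0.1292·C_{A0}·X = 0.1292×7.15×0.601 = 0.555 mol/L.

0.555 mol/L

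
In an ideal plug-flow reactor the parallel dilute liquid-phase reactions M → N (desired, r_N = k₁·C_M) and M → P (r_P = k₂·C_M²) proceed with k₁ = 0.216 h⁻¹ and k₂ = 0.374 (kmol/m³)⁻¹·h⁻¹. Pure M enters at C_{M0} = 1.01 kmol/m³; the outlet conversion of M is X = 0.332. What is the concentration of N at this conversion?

C_M = C_{M0}(1−X) = 0.6747 kmol/m³.
Along a PFR/batch, dC_N/dC_M = −r_N/(r_N+r_P) = −k₁/(k₁+k₂·C_M).
Integrating from C_{M0} to C_M: C_N = (0.216/0.374)·ln[(0.216+0.374·1.01)/(0.216+0.374·0.675)] = 0.5775·ln(0.5937/0.4683) = 0.1370 kmol/m³.

0.137 kmol/m³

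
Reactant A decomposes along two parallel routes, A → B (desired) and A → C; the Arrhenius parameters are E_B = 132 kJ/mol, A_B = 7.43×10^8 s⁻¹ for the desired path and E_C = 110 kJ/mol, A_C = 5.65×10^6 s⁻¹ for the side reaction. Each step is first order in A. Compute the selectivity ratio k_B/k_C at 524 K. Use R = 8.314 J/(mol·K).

0.843

With equal orders, S_{B/C} = k_B/k_C = (A_B/A_C)·exp[(E_C−E_B)/(RT)].
(E_C−E_B)/(RT) = (110−132)×10³/(8.314×524) = -22000/4357 = -5.050.
k_B/k_C = (7.43×10^8/5.65×10^6)·exp(-5.050) = 131.5 × 0.006410 = 0.843.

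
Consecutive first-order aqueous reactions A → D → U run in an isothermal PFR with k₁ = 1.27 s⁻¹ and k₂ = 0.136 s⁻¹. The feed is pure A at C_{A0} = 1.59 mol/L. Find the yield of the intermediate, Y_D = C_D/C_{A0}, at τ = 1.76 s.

The intermediate concentration in a first-order A→B→C sequence is C_D = k₁C_{A0}(e^(−k₁τ) − e^(−k₂τ))/(k₂−k₁).
e^(−k₁τ) = e^(−1.27×1.76) = e^(−2.235) = 0.1070; e^(−k₂τ) = e^(−0.2394) = 0.7871.
C_D = 1.27×1.59/(0.136−1.27) × (0.1070−0.7871) = (-1.781)×(-0.6802) = 1.211 mol/L.
Y_D = C_D/C_{A0} = 1.211/1.59 = 0.762.

0.762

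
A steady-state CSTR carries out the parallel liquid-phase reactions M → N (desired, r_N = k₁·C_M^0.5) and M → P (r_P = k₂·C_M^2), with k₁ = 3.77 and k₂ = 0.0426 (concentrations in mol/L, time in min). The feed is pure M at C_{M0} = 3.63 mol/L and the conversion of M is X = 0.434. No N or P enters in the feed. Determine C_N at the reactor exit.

1.52 mol/L

Exit C_M = C_{M0}(1−X) = 3.63×0.566 = 2.055 mol/L.
In a CSTR the entire volume is at exit conditions, so r_N = 3.77×2.055^0.5 = 5.404 and r_P = 0.0426×2.055^2 = 0.1798.
Fraction of consumed M going to N: r_N/(r_N+r_P) = 0.9678.
C_N = 0.9678·C_{M0}·X = 0.9678×3.63×0.434 = 1.52 mol/L.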